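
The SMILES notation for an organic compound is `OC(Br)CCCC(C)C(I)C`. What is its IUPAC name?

1-bromo-6-iodo-5-methylheptan-1-ol

The longest carbon chain that includes the –OH group has 7 carbons, so the parent hydride is heptane.
The principal characteristic group is an alcohol (–OH), named with the suffix -ol.
Choose the numbering such that numbering from this end puts the hydroxyl group at C-1 rather than C-7.
With this numbering: the hydroxyl at C-1; a bromo group at C-1; an iodo group at C-6; a methyl group at C-5.
The substituents are ordered alphabetically, ignoring any di-/tri- multipliers.
The name is 1-bromo-6-iodo-5-methylheptan-1-ol.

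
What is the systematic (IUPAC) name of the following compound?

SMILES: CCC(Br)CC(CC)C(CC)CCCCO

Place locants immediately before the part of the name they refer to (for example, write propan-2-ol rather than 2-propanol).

The longest carbon chain that includes the –OH group has 10 carbons, so the parent hydride is decane.
The highest-priority functional group is an alcohol (–OH), so the name ends in -ol.
The numbering direction is chosen so that numbering from this end puts the hydroxyl group at C-1 rather than C-10.
This places the hydroxyl at C-1; a bromo group at C-8; ethyl groups at C-5 and C-6.
Substituent prefixes are cited in alphabetical order (multiplying prefixes like di-/tri- are ignored for ordering).
Putting it together: 8-bromo-5,6-diethyldecan-1-ol.

8-bromo-5,6-diethyldecan-1-ol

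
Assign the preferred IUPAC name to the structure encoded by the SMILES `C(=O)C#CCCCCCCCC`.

The longest carbon chain that includes the –CHO group and the multiple bond has 11 carbons, so the parent hydride is undecane.
An aldehyde (terminal –CHO) is the principal characteristic group, giving the suffix -al.
A C≡C triple bond in the chain gives the infix -yne-.
Number the chain so that the aldehyde carbon is C-1 by definition.
This places the triple bond between C-2 and C-3.
Assembling the pieces gives undec-2-ynal.

undec-2-ynal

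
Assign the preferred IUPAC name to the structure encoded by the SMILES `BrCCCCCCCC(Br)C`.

The longest carbon chain is 9 atoms: the parent is nonane.
Number the chain so that the substituent locant set {1,8} is lower than {2,9} at the first point of difference.
That gives bromo groups at C-1 and C-8.
Putting it together: 1,8-dibromononane.

1,8-dibromononane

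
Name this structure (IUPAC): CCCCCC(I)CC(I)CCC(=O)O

Counting along the main chain through the –COOH group gives 11 carbons: the parent is undecane.
A carboxylic acid (terminal –COOH) is the principal characteristic group, giving the suffix -oic acid.
The numbering direction is chosen so that the carboxylic acid carbon is C-1 by definition.
That gives iodo groups at C-4 and C-6.
The name is 4,6-diiodoundecanoic acid.

4,6-diiodoundecanoic acid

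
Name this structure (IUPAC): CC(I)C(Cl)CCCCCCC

3-chloro-2-iododecane

The longest continuous carbon chain has 10 atoms, so the parent hydride is decane.
Choose the numbering such that the substituent locant set {2,3} is lower than {8,9} at the first point of difference.
This places a chloro group at C-3; an iodo group at C-2.
Substituent prefixes are cited in alphabetical order (multiplying prefixes like di-/tri- are ignored for ordering).
Putting it together: 3-chloro-2-iododecane.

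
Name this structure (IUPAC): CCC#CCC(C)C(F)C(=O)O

2-fluoro-3-methyloct-5-ynoic acid

The longest chain bearing the –COOH group and the multiple bond is 8 carbons long (octane).
The highest-priority functional group is a carboxylic acid (terminal –COOH), so the name ends in -oic acid.
The chain contains a C≡C triple bond, so the unsaturation ending is -yne.
Number the chain so that the carboxylic acid carbon is C-1 by definition.
With this numbering: the triple bond between C-5 and C-6; a fluoro group at C-2; a methyl group at C-3.
Substituent prefixes are cited in alphabetical order (multiplying prefixes like di-/tri- are ignored for ordering).
Assembling the pieces gives 2-fluoro-3-methyloct-5-ynoic acid.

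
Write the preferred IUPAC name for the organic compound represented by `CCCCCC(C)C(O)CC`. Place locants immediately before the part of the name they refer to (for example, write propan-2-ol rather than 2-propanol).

4-methylnonan-3-ol

The longest chain bearing the –OH group is 9 carbons long (nonane).
The principal characteristic group is an alcohol (–OH), named with the suffix -ol.
The numbering direction is chosen so that numbering from this end puts the hydroxyl group at C-3 rather than C-7.
This places the hydroxyl at C-3; a methyl group at C-4.
Assembling the pieces gives 4-methylnonan-3-ol.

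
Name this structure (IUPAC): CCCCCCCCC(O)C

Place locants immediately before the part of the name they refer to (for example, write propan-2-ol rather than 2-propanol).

decan-2-ol

The longest chain bearing the –OH group is 10 carbons long (decane).
The highest-priority functional group is an alcohol (–OH), so the name ends in -ol.
Choose the numbering such that numbering from this end puts the hydroxyl group at C-2 rather than C-9.
With this numbering: the hydroxyl at C-2.
The name is decan-2-ol.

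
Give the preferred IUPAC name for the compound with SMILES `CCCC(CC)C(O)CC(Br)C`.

2-bromo-5-ethyloctan-4-ol

Counting along the main chain through the –OH group gives 8 carbons: the parent is octane.
An alcohol (–OH) is the principal characteristic group, giving the suffix -ol.
Number the chain so that numbering from this end puts the hydroxyl group at C-4 rather than C-5.
With this numbering: the hydroxyl at C-4; a bromo group at C-2; an ethyl group at C-5.
The substituents are ordered alphabetically, ignoring any di-/tri- multipliers.
Assembling the pieces gives 2-bromo-5-ethyloctan-4-ol.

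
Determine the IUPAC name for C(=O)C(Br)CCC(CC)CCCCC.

2-bromo-5-ethyldecanal

The longest chain bearing the –CHO group is 10 carbons long (decane).
The principal characteristic group is an aldehyde (terminal –CHO), named with the suffix -al.
The numbering direction is chosen so that the aldehyde carbon is C-1 by definition.
With this numbering: a bromo group at C-2; an ethyl group at C-5.
The substituents are ordered alphabetically, ignoring any di-/tri- multipliers.
Assembling the pieces gives 2-bromo-5-ethyldecanal.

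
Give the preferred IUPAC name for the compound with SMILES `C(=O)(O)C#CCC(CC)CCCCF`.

Counting along the main chain through the –COOH group and the multiple bond gives 9 carbons: the parent is nonane.
The highest-priority functional group is a carboxylic acid (terminal –COOH), so the name ends in -oic acid.
The chain contains a C≡C triple bond, so the unsaturation ending is -yne.
Choose the numbering such that the carboxylic acid carbon is C-1 by definition.
That gives the triple bond between C-2 and C-3; an ethyl group at C-5; a fluoro group at C-9.
The substituents are ordered alphabetically, ignoring any di-/tri- multipliers.
Assembling the pieces gives 5-ethyl-9-fluoronon-2-ynoic acid.

5-ethyl-9-fluoronon-2-ynoic acid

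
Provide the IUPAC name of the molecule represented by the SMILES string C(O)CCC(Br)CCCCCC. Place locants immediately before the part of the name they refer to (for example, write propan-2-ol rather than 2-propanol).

4-bromodecan-1-ol

The longest carbon chain that includes the –OH group has 10 carbons, so the parent hydride is decane.
The highest-priority functional group is an alcohol (–OH), so the name ends in -ol.
Number the chain so that numbering from this end puts the hydroxyl group at C-1 rather than C-10.
With this numbering: the hydroxyl at C-1; a bromo group at C-4.
Assembling the pieces gives 4-bromodecan-1-ol.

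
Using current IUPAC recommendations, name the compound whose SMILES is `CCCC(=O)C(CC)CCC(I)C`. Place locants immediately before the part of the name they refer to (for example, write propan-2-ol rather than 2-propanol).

Counting along the main chain through the carbonyl gives 9 carbons: the parent is nonane.
The principal characteristic group is a ketone (C=O on an internal carbon), named with the suffix -one.
Choose the numbering such that numbering from this end puts the carbonyl group at C-4 rather than C-6.
With this numbering: the carbonyl at C-4; an ethyl group at C-5; an iodo group at C-8.
Prefixes are listed alphabetically: ethyl, iodo.
Putting it together: 5-ethyl-8-iodononan-4-one.

5-ethyl-8-iodononan-4-one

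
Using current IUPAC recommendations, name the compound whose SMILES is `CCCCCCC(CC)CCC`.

4-ethyldecane

The parent chain contains 10 carbons (decane).
Number the chain so that the substituent locant set {4} is lower than {7} at the first point of difference.
With this numbering: an ethyl group at C-4.
Assembling the pieces gives 4-ethyldecane.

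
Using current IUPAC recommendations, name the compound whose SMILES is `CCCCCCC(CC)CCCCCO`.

6-ethyldodecan-1-ol

The longest carbon chain that includes the –OH group has 12 carbons, so the parent hydride is dodecane.
The principal characteristic group is an alcohol (–OH), named with the suffix -ol.
The numbering direction is chosen so that numbering from this end puts the hydroxyl group at C-1 rather than C-12.
That gives the hydroxyl at C-1; an ethyl group at C-6.
Assembling the pieces gives 6-ethyldodecan-1-ol.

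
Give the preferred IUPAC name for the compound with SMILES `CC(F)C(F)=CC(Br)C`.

Counting along the main chain through the multiple bond gives 6 carbons: the parent is hexane.
A C=C double bond in the chain gives the infix -ene-.
Number the chain so that the substituent locant set {2,3,5} is lower than {2,4,5} at the first point of difference.
This places the double bond between C-3 and C-4; a bromo group at C-5; fluoro groups at C-2 and C-3.
The substituents are ordered alphabetically, ignoring any di-/tri- multipliers.
The name is 5-bromo-2,3-difluorohex-3-ene.

5-bromo-2,3-difluorohex-3-ene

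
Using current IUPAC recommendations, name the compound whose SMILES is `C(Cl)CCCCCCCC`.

The longest continuous carbon chain has 9 atoms, so the parent hydride is nonane.
The numbering direction is chosen so that the substituent locant set {1} is lower than {9} at the first point of difference.
That gives a chloro group at C-1.
The name is 1-chlorononane.

1-chlorononane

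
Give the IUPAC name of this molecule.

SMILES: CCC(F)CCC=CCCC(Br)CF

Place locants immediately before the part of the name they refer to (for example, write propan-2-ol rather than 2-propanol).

2-bromo-1,9-difluoroundec-5-ene

The longest carbon chain that includes the multiple bond has 11 carbons, so the parent hydride is undecane.
There is one C=C double bond, indicated by the ending -ene.
Number the chain so that numbering from this end puts the double bond at C-5 rather than C-6.
That gives the double bond between C-5 and C-6; a bromo group at C-2; fluoro groups at C-1 and C-9.
Prefixes are listed alphabetically: bromo, fluoro.
Assembling the pieces gives 2-bromo-1,9-difluoroundec-5-ene.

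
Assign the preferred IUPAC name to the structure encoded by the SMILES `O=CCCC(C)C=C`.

The longest carbon chain that includes the –CHO group and the multiple bond has 6 carbons, so the parent hydride is hexane.
The principal characteristic group is an aldehyde (terminal –CHO), named with the suffix -al.
A C=C double bond in the chain gives the infix -ene-.
The numbering direction is chosen so that the aldehyde carbon is C-1 by definition.
With this numbering: the double bond between C-5 and C-6; a methyl group at C-4.
Assembling the pieces gives 4-methylhex-5-enal.

4-methylhex-5-enal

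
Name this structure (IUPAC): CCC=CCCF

1-fluorohex-3-ene

The longest carbon chain that includes the multiple bond has 6 carbons, so the parent hydride is hexane.
A C=C double bond in the chain gives the infix -ene-.
Number the chain so that the substituent locant set {1} is lower than {6} at the first point of difference.
This places the double bond between C-3 and C-4; a fluoro group at C-1.
The name is 1-fluorohex-3-ene.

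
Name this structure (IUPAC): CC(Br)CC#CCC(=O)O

6-bromohept-3-ynoic acid

The longest carbon chain that includes the –COOH group and the multiple bond has 7 carbons, so the parent hydride is heptane.
A carboxylic acid (terminal –COOH) is the principal characteristic group, giving the suffix -oic acid.
There is one C≡C triple bond, indicated by the ending -yne.
The numbering direction is chosen so that the carboxylic acid carbon is C-1 by definition.
That gives the triple bond between C-3 and C-4; a bromo group at C-6.
Putting it together: 6-bromohept-3-ynoic acid.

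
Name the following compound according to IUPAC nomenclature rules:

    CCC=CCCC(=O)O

hept-4-enoic acid

The longest carbon chain that includes the –COOH group and the multiple bond has 7 carbons, so the parent hydride is heptane.
A carboxylic acid (terminal –COOH) is the principal characteristic group, giving the suffix -oic acid.
There is one C=C double bond, indicated by the ending -ene.
Choose the numbering such that the carboxylic acid carbon is C-1 by definition.
This places the double bond between C-4 and C-5.
The name is hept-4-enoic acid.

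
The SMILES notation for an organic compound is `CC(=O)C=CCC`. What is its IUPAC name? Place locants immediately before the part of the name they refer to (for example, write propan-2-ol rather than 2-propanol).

hex-3-en-2-one

The longest chain bearing the carbonyl and the multiple bond is 6 carbons long (hexane).
The highest-priority functional group is a ketone (C=O on an internal carbon), so the name ends in -one.
The chain contains a C=C double bond, so the unsaturation ending is -ene.
Choose the numbering such that numbering from this end puts the carbonyl group at C-2 rather than C-5.
With this numbering: the carbonyl at C-2; the double bond between C-3 and C-4.
The name is hex-3-en-2-one.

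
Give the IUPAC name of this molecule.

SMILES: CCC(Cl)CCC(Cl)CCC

The parent chain contains 9 carbons (nonane).
The numbering direction is chosen so that the substituent locant set {3,6} is lower than {4,7} at the first point of difference.
That gives chloro groups at C-3 and C-6.
Assembling the pieces gives 3,6-dichlorononane.

3,6-dichlorononane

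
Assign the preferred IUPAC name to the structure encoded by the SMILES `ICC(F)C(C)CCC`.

2-fluoro-1-iodo-3-methylhexane

The longest carbon chain is 6 atoms: the parent is hexane.
Choose the numbering such that the substituent locant set {1,2,3} is lower than {4,5,6} at the first point of difference.
This places a fluoro group at C-2; an iodo group at C-1; a methyl group at C-3.
Substituent prefixes are cited in alphabetical order (multiplying prefixes like di-/tri- are ignored for ordering).
The name is 2-fluoro-1-iodo-3-methylhexane.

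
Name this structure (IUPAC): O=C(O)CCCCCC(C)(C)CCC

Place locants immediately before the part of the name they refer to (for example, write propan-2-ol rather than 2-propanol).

7,7-dimethyldecanoic acid

The longest chain bearing the –COOH group is 10 carbons long (decane).
The highest-priority functional group is a carboxylic acid (terminal –COOH), so the name ends in -oic acid.
The numbering direction is chosen so that the carboxylic acid carbon is C-1 by definition.
With this numbering: two methyl groups at C-7.
Putting it together: 7,7-dimethyldecanoic acid.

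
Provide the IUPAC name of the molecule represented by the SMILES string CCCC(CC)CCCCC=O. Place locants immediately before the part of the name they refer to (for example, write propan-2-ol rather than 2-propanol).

6-ethylnonanal

The longest chain bearing the –CHO group is 9 carbons long (nonane).
The highest-priority functional group is an aldehyde (terminal –CHO), so the name ends in -al.
The numbering direction is chosen so that the aldehyde carbon is C-1 by definition.
That gives an ethyl group at C-6.
The name is 6-ethylnonanal.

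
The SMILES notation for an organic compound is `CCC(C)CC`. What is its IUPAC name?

3-methylpentane

The parent chain contains 5 carbons (pentane).
Numbering from either end gives identical locants here.
With this numbering: a methyl group at C-3.
Assembling the pieces gives 3-methylpentane.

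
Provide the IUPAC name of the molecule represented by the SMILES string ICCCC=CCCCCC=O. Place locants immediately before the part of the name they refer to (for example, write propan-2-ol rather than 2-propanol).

10-iododec-6-enal

The longest carbon chain that includes the –CHO group and the multiple bond has 10 carbons, so the parent hydride is decane.
The principal characteristic group is an aldehyde (terminal –CHO), named with the suffix -al.
A C=C double bond in the chain gives the infix -ene-.
Number the chain so that the aldehyde carbon is C-1 by definition.
With this numbering: the double bond between C-6 and C-7; an iodo group at C-10.
The name is 10-iododec-6-enal.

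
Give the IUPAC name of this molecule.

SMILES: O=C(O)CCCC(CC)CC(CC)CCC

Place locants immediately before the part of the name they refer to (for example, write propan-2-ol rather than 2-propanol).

5,7-diethyldecanoic acid

The longest carbon chain that includes the –COOH group has 10 carbons, so the parent hydride is decane.
The principal characteristic group is a carboxylic acid (terminal –COOH), named with the suffix -oic acid.
Choose the numbering such that the carboxylic acid carbon is C-1 by definition.
That gives ethyl groups at C-5 and C-7.
The name is 5,7-diethyldecanoic acid.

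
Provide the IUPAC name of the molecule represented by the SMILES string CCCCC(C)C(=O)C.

The longest carbon chain that includes the carbonyl has 7 carbons, so the parent hydride is heptane.
A ketone (C=O on an internal carbon) is the principal characteristic group, giving the suffix -one.
Choose the numbering such that numbering from this end puts the carbonyl group at C-2 rather than C-6.
That gives the carbonyl at C-2; a methyl group at C-3.
The name is 3-methylheptan-2-one.

3-methylheptan-2-one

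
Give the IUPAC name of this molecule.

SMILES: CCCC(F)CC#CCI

5-fluoro-1-iodooct-2-yne

Counting along the main chain through the multiple bond gives 8 carbons: the parent is octane.
The chain contains a C≡C triple bond, so the unsaturation ending is -yne.
Choose the numbering such that numbering from this end puts the triple bond at C-2 rather than C-6.
This places the triple bond between C-2 and C-3; a fluoro group at C-5; an iodo group at C-1.
The substituents are ordered alphabetically, ignoring any di-/tri- multipliers.
The name is 5-fluoro-1-iodooct-2-yne.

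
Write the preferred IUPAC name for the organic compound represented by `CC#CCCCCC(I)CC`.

The longest chain bearing the multiple bond is 10 carbons long (decane).
There is one C≡C triple bond, indicated by the ending -yne.
Choose the numbering such that numbering from this end puts the triple bond at C-2 rather than C-8.
That gives the triple bond between C-2 and C-3; an iodo group at C-8.
Assembling the pieces gives 8-iododec-2-yne.

8-iododec-2-yne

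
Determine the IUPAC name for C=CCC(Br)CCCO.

4-bromohept-6-en-1-ol

Counting along the main chain through the –OH group and the multiple bond gives 7 carbons: the parent is heptane.
An alcohol (–OH) is the principal characteristic group, giving the suffix -ol.
There is one C=C double bond, indicated by the ending -ene.
Choose the numbering such that numbering from this end puts the hydroxyl group at C-1 rather than C-7.
That gives the hydroxyl at C-1; the double bond between C-6 and C-7; a bromo group at C-4.
Putting it together: 4-bromohept-6-en-1-ol.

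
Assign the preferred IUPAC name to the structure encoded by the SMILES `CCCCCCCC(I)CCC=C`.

The longest chain bearing the multiple bond is 12 carbons long (dodecane).
The chain contains a C=C double bond, so the unsaturation ending is -ene.
The numbering direction is chosen so that numbering from this end puts the double bond at C-1 rather than C-11.
With this numbering: the double bond between C-1 and C-2; an iodo group at C-5.
The name is 5-iodododec-1-ene.

5-iodododec-1-ene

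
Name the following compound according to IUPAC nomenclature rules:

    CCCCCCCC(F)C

The longest continuous carbon chain has 9 atoms, so the parent hydride is nonane.
Number the chain so that the substituent locant set {2} is lower than {8} at the first point of difference.
With this numbering: a fluoro group at C-2.
Assembling the pieces gives 2-fluorononane.

2-fluorononane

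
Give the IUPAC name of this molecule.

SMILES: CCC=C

The longest chain bearing the multiple bond is 4 carbons long (butane).
There is one C=C double bond, indicated by the ending -ene.
Number the chain so that numbering from this end puts the double bond at C-1 rather than C-3.
This places the double bond between C-1 and C-2.
Assembling the pieces gives but-1-ene.

but-1-ene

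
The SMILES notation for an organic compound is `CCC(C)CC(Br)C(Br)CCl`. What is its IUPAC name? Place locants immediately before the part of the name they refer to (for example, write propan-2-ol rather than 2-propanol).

The parent chain contains 7 carbons (heptane).
Choose the numbering such that the substituent locant set {1,2,3,5} is lower than {3,5,6,7} at the first point of difference.
This places bromo groups at C-2 and C-3; a chloro group at C-1; a methyl group at C-5.
Substituent prefixes are cited in alphabetical order (multiplying prefixes like di-/tri- are ignored for ordering).
Assembling the pieces gives 2,3-dibromo-1-chloro-5-methylheptane.

2,3-dibromo-1-chloro-5-methylheptane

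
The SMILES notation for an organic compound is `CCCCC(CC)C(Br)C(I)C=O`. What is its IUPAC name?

The longest chain bearing the –CHO group is 8 carbons long (octane).
The principal characteristic group is an aldehyde (terminal –CHO), named with the suffix -al.
Number the chain so that the aldehyde carbon is C-1 by definition.
That gives a bromo group at C-3; an ethyl group at C-4; an iodo group at C-2.
Prefixes are listed alphabetically: bromo, ethyl, iodo.
The name is 3-bromo-4-ethyl-2-iodooctanal.

3-bromo-4-ethyl-2-iodooctanal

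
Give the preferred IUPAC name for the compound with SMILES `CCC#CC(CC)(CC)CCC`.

5,5-diethyloct-3-yne

The longest chain bearing the multiple bond is 8 carbons long (octane).
There is one C≡C triple bond, indicated by the ending -yne.
Number the chain so that numbering from this end puts the triple bond at C-3 rather than C-5.
That gives the triple bond between C-3 and C-4; two ethyl groups at C-5.
Assembling the pieces gives 5,5-diethyloct-3-yne.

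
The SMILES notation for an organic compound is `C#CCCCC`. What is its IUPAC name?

Counting along the main chain through the multiple bond gives 6 carbons: the parent is hexane.
A C≡C triple bond in the chain gives the infix -yne-.
The numbering direction is chosen so that numbering from this end puts the triple bond at C-1 rather than C-5.
That gives the triple bond between C-1 and C-2.
Putting it together: hex-1-yne.

hex-1-yne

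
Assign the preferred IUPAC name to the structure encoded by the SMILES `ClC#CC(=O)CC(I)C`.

1-chloro-5-iodohex-1-yn-3-one

Counting along the main chain through the carbonyl and the multiple bond gives 6 carbons: the parent is hexane.
The principal characteristic group is a ketone (C=O on an internal carbon), named with the suffix -one.
There is one C≡C triple bond, indicated by the ending -yne.
Choose the numbering such that numbering from this end puts the carbonyl group at C-3 rather than C-4.
That gives the carbonyl at C-3; the triple bond between C-1 and C-2; a chloro group at C-1; an iodo group at C-5.
The substituents are ordered alphabetically, ignoring any di-/tri- multipliers.
Putting it together: 1-chloro-5-iodohex-1-yn-3-one.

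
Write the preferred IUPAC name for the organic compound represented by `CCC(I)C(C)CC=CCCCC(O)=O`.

9-iodo-8-methylundec-5-enoic acid

The longest carbon chain that includes the –COOH group and the multiple bond has 11 carbons, so the parent hydride is undecane.
The principal characteristic group is a carboxylic acid (terminal –COOH), named with the suffix -oic acid.
The chain contains a C=C double bond, so the unsaturation ending is -ene.
The numbering direction is chosen so that the carboxylic acid carbon is C-1 by definition.
That gives the double bond between C-5 and C-6; an iodo group at C-9; a methyl group at C-8.
The substituents are ordered alphabetically, ignoring any di-/tri- multipliers.
Assembling the pieces gives 9-iodo-8-methylundec-5-enoic acid.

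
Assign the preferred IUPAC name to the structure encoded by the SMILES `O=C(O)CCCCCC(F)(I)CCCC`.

Counting along the main chain through the –COOH group gives 11 carbons: the parent is undecane.
The highest-priority functional group is a carboxylic acid (terminal –COOH), so the name ends in -oic acid.
Choose the numbering such that the carboxylic acid carbon is C-1 by definition.
With this numbering: a fluoro group at C-7; an iodo group at C-7.
Prefixes are listed alphabetically: fluoro, iodo.
The name is 7-fluoro-7-iodoundecanoic acid.

7-fluoro-7-iodoundecanoic acid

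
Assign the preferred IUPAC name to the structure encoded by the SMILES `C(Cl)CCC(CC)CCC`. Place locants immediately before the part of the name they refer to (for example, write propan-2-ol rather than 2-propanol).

The longest carbon chain is 7 atoms: the parent is heptane.
Number the chain so that the substituent locant set {1,4} is lower than {4,7} at the first point of difference.
With this numbering: a chloro group at C-1; an ethyl group at C-4.
The substituents are ordered alphabetically, ignoring any di-/tri- multipliers.
The name is 1-chloro-4-ethylheptane.

1-chloro-4-ethylheptane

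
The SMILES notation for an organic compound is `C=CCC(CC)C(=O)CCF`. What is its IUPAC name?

Counting along the main chain through the carbonyl and the multiple bond gives 7 carbons: the parent is heptane.
The principal characteristic group is a ketone (C=O on an internal carbon), named with the suffix -one.
The chain contains a C=C double bond, so the unsaturation ending is -ene.
Choose the numbering such that numbering from this end puts the carbonyl group at C-3 rather than C-5.
With this numbering: the carbonyl at C-3; the double bond between C-6 and C-7; an ethyl group at C-4; a fluoro group at C-1.
Substituent prefixes are cited in alphabetical order (multiplying prefixes like di-/tri- are ignored for ordering).
Putting it together: 4-ethyl-1-fluorohept-6-en-3-one.

4-ethyl-1-fluorohept-6-en-3-one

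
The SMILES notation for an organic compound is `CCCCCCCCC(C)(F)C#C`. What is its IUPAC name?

3-fluoro-3-methylundec-1-yne

Counting along the main chain through the multiple bond gives 11 carbons: the parent is undecane.
The chain contains a C≡C triple bond, so the unsaturation ending is -yne.
Choose the numbering such that numbering from this end puts the triple bond at C-1 rather than C-10.
This places the triple bond between C-1 and C-2; a fluoro group at C-3; a methyl group at C-3.
Prefixes are listed alphabetically: fluoro, methyl.
Assembling the pieces gives 3-fluoro-3-methylundec-1-yne.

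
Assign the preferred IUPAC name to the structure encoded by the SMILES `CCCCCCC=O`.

Counting along the main chain through the –CHO group gives 7 carbons: the parent is heptane.
The principal characteristic group is an aldehyde (terminal –CHO), named with the suffix -al.
Number the chain so that the aldehyde carbon is C-1 by definition.
Putting it together: heptanal.

heptanal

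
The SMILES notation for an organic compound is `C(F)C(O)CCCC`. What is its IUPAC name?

Counting along the main chain through the –OH group gives 6 carbons: the parent is hexane.
The highest-priority functional group is an alcohol (–OH), so the name ends in -ol.
Choose the numbering such that numbering from this end puts the hydroxyl group at C-2 rather than C-5.
This places the hydroxyl at C-2; a fluoro group at C-1.
Putting it together: 1-fluorohexan-2-ol.

1-fluorohexan-2-ol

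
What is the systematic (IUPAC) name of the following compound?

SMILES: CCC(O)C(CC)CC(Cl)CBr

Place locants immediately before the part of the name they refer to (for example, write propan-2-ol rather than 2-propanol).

7-bromo-6-chloro-4-ethylheptan-3-ol

Counting along the main chain through the –OH group gives 7 carbons: the parent is heptane.
An alcohol (–OH) is the principal characteristic group, giving the suffix -ol.
Choose the numbering such that numbering from this end puts the hydroxyl group at C-3 rather than C-5.
That gives the hydroxyl at C-3; a bromo group at C-7; a chloro group at C-6; an ethyl group at C-4.
Substituent prefixes are cited in alphabetical order (multiplying prefixes like di-/tri- are ignored for ordering).
The name is 7-bromo-6-chloro-4-ethylheptan-3-ol.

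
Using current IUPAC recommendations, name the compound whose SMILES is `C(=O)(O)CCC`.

Counting along the main chain through the –COOH group gives 4 carbons: the parent is butane.
The highest-priority functional group is a carboxylic acid (terminal –COOH), so the name ends in -oic acid.
Choose the numbering such that the carboxylic acid carbon is C-1 by definition.
Putting it together: butanoic acid.

butanoic acid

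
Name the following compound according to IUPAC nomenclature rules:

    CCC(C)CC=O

The longest carbon chain that includes the –CHO group has 5 carbons, so the parent hydride is pentane.
The highest-priority functional group is an aldehyde (terminal –CHO), so the name ends in -al.
The numbering direction is chosen so that the aldehyde carbon is C-1 by definition.
This places a methyl group at C-3.
Putting it together: 3-methylpentanal.

3-methylpentanal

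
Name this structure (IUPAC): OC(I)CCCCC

The longest carbon chain that includes the –OH group has 6 carbons, so the parent hydride is hexane.
The principal characteristic group is an alcohol (–OH), named with the suffix -ol.
The numbering direction is chosen so that numbering from this end puts the hydroxyl group at C-1 rather than C-6.
That gives the hydroxyl at C-1; an iodo group at C-1.
The name is 1-iodohexan-1-ol.

1-iodohexan-1-ol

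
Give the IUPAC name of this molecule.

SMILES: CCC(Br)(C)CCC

The parent chain contains 6 carbons (hexane).
The numbering direction is chosen so that the substituent locant set {3,3} is lower than {4,4} at the first point of difference.
With this numbering: a bromo group at C-3; a methyl group at C-3.
Prefixes are listed alphabetically: bromo, methyl.
Assembling the pieces gives 3-bromo-3-methylhexane.

3-bromo-3-methylhexane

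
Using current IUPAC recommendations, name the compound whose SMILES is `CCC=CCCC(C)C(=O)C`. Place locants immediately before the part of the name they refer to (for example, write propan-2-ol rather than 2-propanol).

The longest chain bearing the carbonyl and the multiple bond is 9 carbons long (nonane).
The principal characteristic group is a ketone (C=O on an internal carbon), named with the suffix -one.
There is one C=C double bond, indicated by the ending -ene.
Number the chain so that numbering from this end puts the carbonyl group at C-2 rather than C-8.
That gives the carbonyl at C-2; the double bond between C-6 and C-7; a methyl group at C-3.
Putting it together: 3-methylnon-6-en-2-one.

3-methylnon-6-en-2-one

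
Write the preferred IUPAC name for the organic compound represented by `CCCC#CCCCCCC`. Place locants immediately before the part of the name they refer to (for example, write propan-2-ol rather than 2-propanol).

The longest carbon chain that includes the multiple bond has 11 carbons, so the parent hydride is undecane.
A C≡C triple bond in the chain gives the infix -yne-.
The numbering direction is chosen so that numbering from this end puts the triple bond at C-4 rather than C-7.
This places the triple bond between C-4 and C-5.
Assembling the pieces gives undec-4-yne.

undec-4-yne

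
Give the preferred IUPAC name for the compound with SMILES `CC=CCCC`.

The longest carbon chain that includes the multiple bond has 6 carbons, so the parent hydride is hexane.
There is one C=C double bond, indicated by the ending -ene.
Number the chain so that numbering from this end puts the double bond at C-2 rather than C-4.
This places the double bond between C-2 and C-3.
Assembling the pieces gives hex-2-ene.

hex-2-ene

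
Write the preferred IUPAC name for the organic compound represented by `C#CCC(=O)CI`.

1-iodopent-4-yn-2-one

Counting along the main chain through the carbonyl and the multiple bond gives 5 carbons: the parent is pentane.
The highest-priority functional group is a ketone (C=O on an internal carbon), so the name ends in -one.
The chain contains a C≡C triple bond, so the unsaturation ending is -yne.
Choose the numbering such that numbering from this end puts the carbonyl group at C-2 rather than C-4.
With this numbering: the carbonyl at C-2; the triple bond between C-4 and C-5; an iodo group at C-1.
Putting it together: 1-iodopent-4-yn-2-one.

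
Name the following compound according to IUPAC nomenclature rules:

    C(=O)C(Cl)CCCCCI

Counting along the main chain through the –CHO group gives 7 carbons: the parent is heptane.
The highest-priority functional group is an aldehyde (terminal –CHO), so the name ends in -al.
The numbering direction is chosen so that the aldehyde carbon is C-1 by definition.
That gives a chloro group at C-2; an iodo group at C-7.
Substituent prefixes are cited in alphabetical order (multiplying prefixes like di-/tri- are ignored for ordering).
The name is 2-chloro-7-iodoheptanal.

2-chloro-7-iodoheptanal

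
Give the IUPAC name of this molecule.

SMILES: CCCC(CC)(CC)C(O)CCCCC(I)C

4,4-diethyl-10-iodoundecan-5-ol

The longest carbon chain that includes the –OH group has 11 carbons, so the parent hydride is undecane.
An alcohol (–OH) is the principal characteristic group, giving the suffix -ol.
Choose the numbering such that numbering from this end puts the hydroxyl group at C-5 rather than C-7.
This places the hydroxyl at C-5; two ethyl groups at C-4; an iodo group at C-10.
Prefixes are listed alphabetically: ethyl, iodo.
Assembling the pieces gives 4,4-diethyl-10-iodoundecan-5-ol.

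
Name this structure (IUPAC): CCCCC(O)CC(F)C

2-fluorooctan-4-ol

The longest chain bearing the –OH group is 8 carbons long (octane).
The highest-priority functional group is an alcohol (–OH), so the name ends in -ol.
Number the chain so that numbering from this end puts the hydroxyl group at C-4 rather than C-5.
That gives the hydroxyl at C-4; a fluoro group at C-2.
The name is 2-fluorooctan-4-ol.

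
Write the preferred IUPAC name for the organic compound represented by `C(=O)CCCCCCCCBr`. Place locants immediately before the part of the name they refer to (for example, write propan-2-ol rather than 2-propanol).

9-bromononanal

Counting along the main chain through the –CHO group gives 9 carbons: the parent is nonane.
An aldehyde (terminal –CHO) is the principal characteristic group, giving the suffix -al.
Choose the numbering such that the aldehyde carbon is C-1 by definition.
With this numbering: a bromo group at C-9.
Assembling the pieces gives 9-bromononanal.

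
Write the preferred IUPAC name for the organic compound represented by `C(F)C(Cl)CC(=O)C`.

4-chloro-5-fluoropentan-2-one

The longest carbon chain that includes the carbonyl has 5 carbons, so the parent hydride is pentane.
A ketone (C=O on an internal carbon) is the principal characteristic group, giving the suffix -one.
Choose the numbering such that numbering from this end puts the carbonyl group at C-2 rather than C-4.
With this numbering: the carbonyl at C-2; a chloro group at C-4; a fluoro group at C-5.
Prefixes are listed alphabetically: chloro, fluoro.
Assembling the pieces gives 4-chloro-5-fluoropentan-2-one.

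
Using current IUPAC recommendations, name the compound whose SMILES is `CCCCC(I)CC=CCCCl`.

The longest carbon chain that includes the multiple bond has 10 carbons, so the parent hydride is decane.
There is one C=C double bond, indicated by the ending -ene.
Choose the numbering such that numbering from this end puts the double bond at C-3 rather than C-7.
That gives the double bond between C-3 and C-4; a chloro group at C-1; an iodo group at C-6.
The substituents are ordered alphabetically, ignoring any di-/tri- multipliers.
Putting it together: 1-chloro-6-iododec-3-ene.

1-chloro-6-iododec-3-ene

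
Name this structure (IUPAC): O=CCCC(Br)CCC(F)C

The longest chain bearing the –CHO group is 8 carbons long (octane).
The highest-priority functional group is an aldehyde (terminal –CHO), so the name ends in -al.
Choose the numbering such that the aldehyde carbon is C-1 by definition.
This places a bromo group at C-4; a fluoro group at C-7.
The substituents are ordered alphabetically, ignoring any di-/tri- multipliers.
The name is 4-bromo-7-fluorooctanal.

4-bromo-7-fluorooctanal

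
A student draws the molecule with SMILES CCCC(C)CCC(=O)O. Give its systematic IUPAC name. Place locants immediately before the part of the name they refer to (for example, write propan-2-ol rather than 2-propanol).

4-methylheptanoic acid

The longest chain bearing the –COOH group is 7 carbons long (heptane).
A carboxylic acid (terminal –COOH) is the principal characteristic group, giving the suffix -oic acid.
The numbering direction is chosen so that the carboxylic acid carbon is C-1 by definition.
That gives a methyl group at C-4.
Putting it together: 4-methylheptanoic acid.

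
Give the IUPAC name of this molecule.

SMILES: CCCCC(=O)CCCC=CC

Counting along the main chain through the carbonyl and the multiple bond gives 11 carbons: the parent is undecane.
A ketone (C=O on an internal carbon) is the principal characteristic group, giving the suffix -one.
A C=C double bond in the chain gives the infix -ene-.
Number the chain so that numbering from this end puts the carbonyl group at C-5 rather than C-7.
That gives the carbonyl at C-5; the double bond between C-9 and C-10.
The name is undec-9-en-5-one.

undec-9-en-5-one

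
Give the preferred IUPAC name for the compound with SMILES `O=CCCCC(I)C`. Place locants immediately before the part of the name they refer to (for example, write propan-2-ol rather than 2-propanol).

5-iodohexanal

Counting along the main chain through the –CHO group gives 6 carbons: the parent is hexane.
The principal characteristic group is an aldehyde (terminal –CHO), named with the suffix -al.
Choose the numbering such that the aldehyde carbon is C-1 by definition.
That gives an iodo group at C-5.
The name is 5-iodohexanal.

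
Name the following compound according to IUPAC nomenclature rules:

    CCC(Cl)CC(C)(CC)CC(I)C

6-chloro-4-ethyl-2-iodo-4-methyloctane

The longest continuous carbon chain has 8 atoms, so the parent hydride is octane.
The numbering direction is chosen so that the substituent locant set {2,4,4,6} is lower than {3,5,5,7} at the first point of difference.
This places a chloro group at C-6; an ethyl group at C-4; an iodo group at C-2; a methyl group at C-4.
Substituent prefixes are cited in alphabetical order (multiplying prefixes like di-/tri- are ignored for ordering).
Putting it together: 6-chloro-4-ethyl-2-iodo-4-methyloctane.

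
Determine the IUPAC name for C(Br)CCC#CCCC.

1-bromooct-4-yne

The longest chain bearing the multiple bond is 8 carbons long (octane).
The chain contains a C≡C triple bond, so the unsaturation ending is -yne.
The numbering direction is chosen so that the substituent locant set {1} is lower than {8} at the first point of difference.
This places the triple bond between C-4 and C-5; a bromo group at C-1.
Putting it together: 1-bromooct-4-yne.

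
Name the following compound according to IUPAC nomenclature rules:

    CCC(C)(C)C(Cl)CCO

Counting along the main chain through the –OH group gives 6 carbons: the parent is hexane.
The highest-priority functional group is an alcohol (–OH), so the name ends in -ol.
The numbering direction is chosen so that numbering from this end puts the hydroxyl group at C-1 rather than C-6.
That gives the hydroxyl at C-1; a chloro group at C-3; two methyl groups at C-4.
The substituents are ordered alphabetically, ignoring any di-/tri- multipliers.
The name is 3-chloro-4,4-dimethylhexan-1-ol.

3-chloro-4,4-dimethylhexan-1-ol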